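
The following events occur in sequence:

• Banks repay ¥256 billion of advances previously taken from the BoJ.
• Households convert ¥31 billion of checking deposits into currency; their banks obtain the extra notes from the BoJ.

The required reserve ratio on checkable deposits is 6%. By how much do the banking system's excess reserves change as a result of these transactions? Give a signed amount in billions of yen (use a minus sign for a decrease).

-¥285.14 billion

Discount-window repayment ¥256 billion: reserves −¥256B, deposits 0.
Currency withdrawal ¥31 billion: reserves −¥31B, deposits −¥31B.
Totals: Δreserves = −¥287B, Δdeposits = −¥31B.
Δrequired reserves = 6% × −¥31B = −¥1.86B.
Δexcess reserves = Δreserves − Δrequired = −¥287B − (−¥1.86B) = -¥285.14 billion.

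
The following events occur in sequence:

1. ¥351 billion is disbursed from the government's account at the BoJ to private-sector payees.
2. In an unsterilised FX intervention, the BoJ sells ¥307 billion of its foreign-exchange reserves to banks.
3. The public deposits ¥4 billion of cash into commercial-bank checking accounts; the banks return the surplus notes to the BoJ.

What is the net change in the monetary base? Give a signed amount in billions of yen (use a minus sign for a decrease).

BoJ balance sheet:
  Assets:      Foreign assets −¥307B
  Liabilities: Bank reserves +¥48B, Currency in circulation −¥4B, Government deposits −¥351B
Monetary base = currency + reserves: −¥4B + (+¥48B) = +¥44 billion.

+¥44 billion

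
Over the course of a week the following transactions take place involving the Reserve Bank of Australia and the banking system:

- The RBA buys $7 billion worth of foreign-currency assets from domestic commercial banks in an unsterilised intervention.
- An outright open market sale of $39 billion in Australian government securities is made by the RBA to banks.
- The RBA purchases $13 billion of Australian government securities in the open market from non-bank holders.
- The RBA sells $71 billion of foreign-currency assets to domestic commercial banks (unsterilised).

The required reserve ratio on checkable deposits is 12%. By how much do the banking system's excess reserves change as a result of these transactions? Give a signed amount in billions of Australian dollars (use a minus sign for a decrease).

FX purchase $7 billion: reserves +$7B, deposits 0.
OMO sale (to banks) $39 billion: reserves −$39B, deposits 0.
Asset purchase (from non-banks) $13 billion: reserves +$13B, deposits +$13B.
FX sale $71 billion: reserves −$71B, deposits 0.
Totals: Δreserves = −$90B, Δdeposits = +$13B.
Δrequired reserves = 12% × +$13B = +$1.56B.
Δexcess reserves = Δreserves − Δrequired = −$90B − (+$1.56B) = -$91.56 billion.

-$91.56 billion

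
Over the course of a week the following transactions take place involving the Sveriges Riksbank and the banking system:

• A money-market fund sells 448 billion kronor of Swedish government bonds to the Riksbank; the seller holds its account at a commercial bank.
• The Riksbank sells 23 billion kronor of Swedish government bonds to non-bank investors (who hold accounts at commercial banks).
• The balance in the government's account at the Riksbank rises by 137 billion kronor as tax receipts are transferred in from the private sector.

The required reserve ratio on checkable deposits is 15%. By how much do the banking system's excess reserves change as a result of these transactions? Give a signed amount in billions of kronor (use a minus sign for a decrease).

Asset purchase (from non-banks) 448 billion kronor: reserves +448B, deposits +448B.
Asset sale (to non-banks) 23 billion kronor: reserves −23B, deposits −23B.
Government account inflow 137 billion kronor: reserves −137B, deposits −137B.
Totals: Δreserves = +288B, Δdeposits = +288B.
Δrequired reserves = 15% × +288B = +43.2B.
Δexcess reserves = Δreserves − Δrequired = +288B − (+43.2B) = +244.8 billion.

+244.8 billion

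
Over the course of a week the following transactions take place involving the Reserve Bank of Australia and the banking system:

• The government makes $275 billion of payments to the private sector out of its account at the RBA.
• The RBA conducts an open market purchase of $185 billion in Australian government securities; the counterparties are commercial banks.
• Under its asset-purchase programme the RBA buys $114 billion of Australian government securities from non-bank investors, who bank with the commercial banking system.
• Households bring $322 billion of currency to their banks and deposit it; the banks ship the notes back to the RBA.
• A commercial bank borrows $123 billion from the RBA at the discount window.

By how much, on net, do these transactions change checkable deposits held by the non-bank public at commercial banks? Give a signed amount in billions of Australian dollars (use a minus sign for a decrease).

+$711 billion

RBA balance sheet:
  Assets:      Securities +$299B, Loans to banks +$123B
  Liabilities: Bank reserves +$1019B, Currency in circulation −$322B, Government deposits −$275B
Commercial banking system:
  Assets:      Reserves at CB +$1019B, Securities −$185B
  Liabilities: Checkable deposits +$711B, Borrowings from CB +$123B
So the change in checkable deposits held by the non-bank public at commercial banks is +$711 billion.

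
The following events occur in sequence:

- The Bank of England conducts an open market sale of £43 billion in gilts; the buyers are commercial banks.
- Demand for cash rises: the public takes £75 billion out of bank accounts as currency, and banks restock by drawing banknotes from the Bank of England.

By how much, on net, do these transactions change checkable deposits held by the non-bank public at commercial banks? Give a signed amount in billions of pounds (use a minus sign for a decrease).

-£75 billion

Bank of England balance sheet:
  Assets:      Securities −£43B
  Liabilities: Bank reserves −£118B, Currency in circulation +£75B
Commercial banking system:
  Assets:      Reserves at CB −£118B, Securities +£43B
  Liabilities: Checkable deposits −£75B
So the change in checkable deposits held by the non-bank public at commercial banks is -£75 billion.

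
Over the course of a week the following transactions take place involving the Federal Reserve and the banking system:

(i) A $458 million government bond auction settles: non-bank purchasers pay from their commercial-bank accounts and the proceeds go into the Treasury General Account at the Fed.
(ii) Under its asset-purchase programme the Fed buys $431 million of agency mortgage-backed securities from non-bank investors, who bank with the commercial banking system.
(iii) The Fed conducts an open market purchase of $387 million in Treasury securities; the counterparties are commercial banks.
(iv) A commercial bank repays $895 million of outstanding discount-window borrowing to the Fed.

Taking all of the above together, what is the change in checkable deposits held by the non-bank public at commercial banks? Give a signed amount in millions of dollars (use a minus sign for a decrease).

Government account inflow $458 million: non-bank counterparties' bank balances fall → −$458M.
Asset purchase (from non-banks) $431 million: non-bank counterparties' bank balances rise → +$431M.
OMO purchase (from banks) $387 million: the counterparty is a bank, so public deposits are unchanged → 0.
Discount-window repayment $895 million: the counterparty is a bank, so public deposits are unchanged → 0.
Net: −458 + 431 + 0 + 0 = -$27 million.

-$27 million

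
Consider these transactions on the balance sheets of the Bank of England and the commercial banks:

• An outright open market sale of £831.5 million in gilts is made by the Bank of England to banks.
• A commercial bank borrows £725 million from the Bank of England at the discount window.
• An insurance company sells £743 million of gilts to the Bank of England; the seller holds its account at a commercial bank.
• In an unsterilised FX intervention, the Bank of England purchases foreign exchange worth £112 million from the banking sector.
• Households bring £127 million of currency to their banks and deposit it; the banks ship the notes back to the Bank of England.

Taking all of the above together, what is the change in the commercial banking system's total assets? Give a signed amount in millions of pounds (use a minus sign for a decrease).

OMO sale (to banks) £831.5 million: just an asset swap on bank balance sheets → 0.
Discount-window loan £725 million: bank balance sheets expand → +£725M.
Asset purchase (from non-banks) £743 million: bank balance sheets expand → +£743M.
FX purchase £112 million: just an asset swap on bank balance sheets → 0.
Currency deposit £127 million: bank balance sheets expand → +£127M.
Net: 0 + 725 + 743 + 0 + 127 = +£1595 million.

+£1595 million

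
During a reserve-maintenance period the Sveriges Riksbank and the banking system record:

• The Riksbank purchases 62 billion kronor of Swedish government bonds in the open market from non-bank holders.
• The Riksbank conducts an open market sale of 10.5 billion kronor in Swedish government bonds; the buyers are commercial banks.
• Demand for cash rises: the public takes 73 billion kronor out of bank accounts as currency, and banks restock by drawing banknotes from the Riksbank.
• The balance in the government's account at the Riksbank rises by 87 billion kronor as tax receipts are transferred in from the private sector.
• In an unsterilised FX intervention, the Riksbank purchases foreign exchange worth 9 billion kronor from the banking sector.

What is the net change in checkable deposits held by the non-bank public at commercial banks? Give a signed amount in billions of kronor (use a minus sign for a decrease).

-98 billion

Asset purchase (from non-banks) 62 billion kronor: non-bank counterparties' bank balances rise → +62B.
OMO sale (to banks) 10.5 billion kronor: the counterparty is a bank, so public deposits are unchanged → 0.
Currency withdrawal 73 billion kronor: non-bank counterparties' bank balances fall → −73B.
Government account inflow 87 billion kronor: non-bank counterparties' bank balances fall → −87B.
FX purchase 9 billion kronor: the counterparty is a bank, so public deposits are unchanged → 0.
Net: 62 + 0 − 73 − 87 + 0 = -98 billion.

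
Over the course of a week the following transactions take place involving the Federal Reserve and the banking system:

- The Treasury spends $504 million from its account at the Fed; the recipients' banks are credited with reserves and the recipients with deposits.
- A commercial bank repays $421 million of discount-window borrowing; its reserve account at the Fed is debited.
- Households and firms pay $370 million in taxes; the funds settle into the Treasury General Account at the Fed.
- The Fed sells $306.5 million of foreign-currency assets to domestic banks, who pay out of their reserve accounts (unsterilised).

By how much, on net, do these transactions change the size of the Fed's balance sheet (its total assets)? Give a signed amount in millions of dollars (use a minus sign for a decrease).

Government spending $504 million: only the composition of liabilities changes → 0.
Discount-window repayment $421 million: a Fed asset is shed → −$421M.
Government account inflow $370 million: only the composition of liabilities changes → 0.
FX sale $306.5 million: a Fed asset is shed → −$306.5M.
Net: 0 − 421 + 0 − 306.5 = -$727.5 million.

-$727.5 million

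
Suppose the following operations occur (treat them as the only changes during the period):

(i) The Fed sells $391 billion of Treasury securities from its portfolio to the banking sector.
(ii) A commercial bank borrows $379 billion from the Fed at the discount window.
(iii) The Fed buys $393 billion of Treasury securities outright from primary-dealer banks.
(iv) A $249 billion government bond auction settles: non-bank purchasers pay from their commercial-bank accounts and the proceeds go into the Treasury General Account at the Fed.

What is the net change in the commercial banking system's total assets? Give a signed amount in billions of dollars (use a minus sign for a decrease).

Fed balance sheet:
  Assets:      Securities +$2B, Loans to banks +$379B
  Liabilities: Bank reserves +$132B, Government deposits +$249B
Commercial banking system:
  Assets:      Reserves at CB +$132B, Securities −$2B
  Liabilities: Checkable deposits −$249B, Borrowings from CB +$379B
Change in total bank assets = +$130 billion.

+$130 billion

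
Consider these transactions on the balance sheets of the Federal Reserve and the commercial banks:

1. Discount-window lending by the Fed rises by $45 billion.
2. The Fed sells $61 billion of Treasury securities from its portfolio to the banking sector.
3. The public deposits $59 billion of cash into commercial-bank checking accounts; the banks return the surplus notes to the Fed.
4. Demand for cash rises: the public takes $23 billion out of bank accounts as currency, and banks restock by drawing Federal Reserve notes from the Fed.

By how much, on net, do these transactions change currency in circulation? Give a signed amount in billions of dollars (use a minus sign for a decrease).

Discount-window loan $45 billion: no currency enters or leaves circulation → 0.
OMO sale (to banks) $61 billion: no currency enters or leaves circulation → 0.
Currency deposit $59 billion: notes return to the central bank → −$59B.
Currency withdrawal $23 billion: notes leave the central bank → +$23B.
Net: 0 + 0 − 59 + 23 = -$36 billion.

-$36 billion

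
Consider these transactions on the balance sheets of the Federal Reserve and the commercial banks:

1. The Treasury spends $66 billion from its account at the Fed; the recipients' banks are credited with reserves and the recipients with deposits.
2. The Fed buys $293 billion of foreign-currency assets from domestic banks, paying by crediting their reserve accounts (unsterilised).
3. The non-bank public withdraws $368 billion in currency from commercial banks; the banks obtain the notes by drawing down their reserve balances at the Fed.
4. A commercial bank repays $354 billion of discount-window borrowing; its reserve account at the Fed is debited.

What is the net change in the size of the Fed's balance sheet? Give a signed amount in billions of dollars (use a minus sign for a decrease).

Government spending $66 billion: only the composition of liabilities changes → 0.
FX purchase $293 billion: a Fed asset is acquired → +$293B.
Currency withdrawal $368 billion: only the composition of liabilities changes → 0.
Discount-window repayment $354 billion: a Fed asset is shed → −$354B.
Net: 0 + 293 + 0 − 354 = -$61 billion.

-$61 billion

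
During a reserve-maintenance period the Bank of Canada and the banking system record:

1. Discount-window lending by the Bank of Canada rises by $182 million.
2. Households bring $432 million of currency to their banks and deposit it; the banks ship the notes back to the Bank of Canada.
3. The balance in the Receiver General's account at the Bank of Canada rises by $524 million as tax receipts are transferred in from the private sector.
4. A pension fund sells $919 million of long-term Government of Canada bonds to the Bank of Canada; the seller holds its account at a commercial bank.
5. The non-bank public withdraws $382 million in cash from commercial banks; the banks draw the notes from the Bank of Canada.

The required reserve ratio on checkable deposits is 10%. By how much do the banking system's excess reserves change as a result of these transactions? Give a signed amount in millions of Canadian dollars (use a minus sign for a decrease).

Discount-window loan $182 million: reserves +$182M, deposits 0.
Currency deposit $432 million: reserves +$432M, deposits +$432M.
Government account inflow $524 million: reserves −$524M, deposits −$524M.
Asset purchase (from non-banks) $919 million: reserves +$919M, deposits +$919M.
Currency withdrawal $382 million: reserves −$382M, deposits −$382M.
Totals: Δreserves = +$627M, Δdeposits = +$445M.
Δrequired reserves = 10% × +$445M = +$44.5M.
Δexcess reserves = Δreserves − Δrequired = +$627M − (+$44.5M) = +$582.5 million.

+$582.5 million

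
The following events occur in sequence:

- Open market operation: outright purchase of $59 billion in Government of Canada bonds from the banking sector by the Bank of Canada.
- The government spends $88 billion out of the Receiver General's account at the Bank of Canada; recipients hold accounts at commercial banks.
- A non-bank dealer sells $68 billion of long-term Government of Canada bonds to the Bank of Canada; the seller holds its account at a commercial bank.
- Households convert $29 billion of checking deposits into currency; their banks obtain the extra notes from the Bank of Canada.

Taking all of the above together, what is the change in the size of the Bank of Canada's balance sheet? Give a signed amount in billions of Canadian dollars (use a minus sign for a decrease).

+$127 billion

Bank of Canada balance sheet:
  Assets:      Securities +$127B
  Liabilities: Bank reserves +$186B, Currency in circulation +$29B, Government deposits −$88B
Change in total Bank of Canada assets = +$127 billion.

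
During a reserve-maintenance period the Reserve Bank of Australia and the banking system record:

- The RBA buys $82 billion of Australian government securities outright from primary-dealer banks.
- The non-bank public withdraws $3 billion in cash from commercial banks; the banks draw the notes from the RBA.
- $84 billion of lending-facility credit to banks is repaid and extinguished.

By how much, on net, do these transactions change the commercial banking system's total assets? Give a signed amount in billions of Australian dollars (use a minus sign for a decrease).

-$87 billion

OMO purchase (from banks) $82 billion: just an asset swap on bank balance sheets → 0.
Currency withdrawal $3 billion: bank balance sheets shrink → −$3B.
Discount-window repayment $84 billion: bank balance sheets shrink → −$84B.
Net: 0 − 3 − 84 = -$87 billion.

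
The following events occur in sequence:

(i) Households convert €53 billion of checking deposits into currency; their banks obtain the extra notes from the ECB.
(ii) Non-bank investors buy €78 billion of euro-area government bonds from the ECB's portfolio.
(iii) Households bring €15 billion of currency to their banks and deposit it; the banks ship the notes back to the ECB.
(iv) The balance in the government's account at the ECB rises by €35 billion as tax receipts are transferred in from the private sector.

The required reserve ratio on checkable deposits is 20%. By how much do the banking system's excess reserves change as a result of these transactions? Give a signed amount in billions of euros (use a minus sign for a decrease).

Currency withdrawal €53 billion: reserves −€53B, deposits −€53B.
Asset sale (to non-banks) €78 billion: reserves −€78B, deposits −€78B.
Currency deposit €15 billion: reserves +€15B, deposits +€15B.
Government account inflow €35 billion: reserves −€35B, deposits −€35B.
Totals: Δreserves = −€151B, Δdeposits = −€151B.
Δrequired reserves = 20% × −€151B = −€30.2B.
Δexcess reserves = Δreserves − Δrequired = −€151B − (−€30.2B) = -€120.8 billion.

-€120.8 billion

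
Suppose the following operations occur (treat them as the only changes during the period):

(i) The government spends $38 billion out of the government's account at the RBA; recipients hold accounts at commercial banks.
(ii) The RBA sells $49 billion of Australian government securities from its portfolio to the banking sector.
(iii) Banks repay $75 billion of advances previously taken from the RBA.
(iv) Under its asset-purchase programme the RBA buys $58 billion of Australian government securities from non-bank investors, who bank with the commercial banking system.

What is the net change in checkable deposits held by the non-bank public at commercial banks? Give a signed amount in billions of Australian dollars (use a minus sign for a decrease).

Government spending $38 billion: non-bank counterparties' bank balances rise → +$38B.
OMO sale (to banks) $49 billion: the counterparty is a bank, so public deposits are unchanged → 0.
Discount-window repayment $75 billion: the counterparty is a bank, so public deposits are unchanged → 0.
Asset purchase (from non-banks) $58 billion: non-bank counterparties' bank balances rise → +$58B.
Net: 38 + 0 + 0 + 58 = +$96 billion.

+$96 billion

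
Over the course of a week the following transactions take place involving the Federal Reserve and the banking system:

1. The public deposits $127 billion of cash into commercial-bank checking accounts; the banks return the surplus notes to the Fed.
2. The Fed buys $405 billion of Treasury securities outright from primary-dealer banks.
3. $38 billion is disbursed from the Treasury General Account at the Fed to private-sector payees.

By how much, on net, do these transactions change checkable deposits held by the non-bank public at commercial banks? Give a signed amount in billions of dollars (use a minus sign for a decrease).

Currency deposit $127 billion: non-bank counterparties' bank balances rise → +$127B.
OMO purchase (from banks) $405 billion: the counterparty is a bank, so public deposits are unchanged → 0.
Government spending $38 billion: non-bank counterparties' bank balances rise → +$38B.
Net: 127 + 0 + 38 = +$165 billion.

+$165 billion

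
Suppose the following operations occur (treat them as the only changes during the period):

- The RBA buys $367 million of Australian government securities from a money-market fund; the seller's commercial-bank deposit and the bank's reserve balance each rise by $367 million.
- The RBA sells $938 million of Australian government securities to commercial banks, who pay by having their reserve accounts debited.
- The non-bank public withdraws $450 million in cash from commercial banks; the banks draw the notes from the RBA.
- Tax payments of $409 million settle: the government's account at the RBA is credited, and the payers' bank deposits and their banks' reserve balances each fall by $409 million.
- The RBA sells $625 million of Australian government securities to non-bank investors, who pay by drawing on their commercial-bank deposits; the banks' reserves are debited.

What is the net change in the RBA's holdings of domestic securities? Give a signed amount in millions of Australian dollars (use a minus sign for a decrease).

-$1196 million

RBA balance sheet:
  Assets:      Securities −$1196M
  Liabilities: Bank reserves −$2055M, Currency in circulation +$450M, Government deposits +$409M
So the change in the RBA's holdings of domestic securities is -$1196 million.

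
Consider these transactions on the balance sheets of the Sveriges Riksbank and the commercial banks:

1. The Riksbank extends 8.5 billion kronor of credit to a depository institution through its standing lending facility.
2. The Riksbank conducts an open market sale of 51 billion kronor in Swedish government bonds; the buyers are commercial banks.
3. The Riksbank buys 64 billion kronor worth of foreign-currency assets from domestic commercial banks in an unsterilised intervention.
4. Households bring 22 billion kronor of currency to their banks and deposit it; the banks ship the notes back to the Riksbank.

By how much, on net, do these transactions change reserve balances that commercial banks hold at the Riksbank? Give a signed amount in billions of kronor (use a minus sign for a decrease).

+43.5 billion

Discount-window loan 8.5 billion kronor: the loan is credited to the bank's reserve account → +8.5B.
OMO sale (to banks) 51 billion kronor: the buying banks pay out of their reserve balances → −51B.
FX purchase 64 billion kronor: the Riksbank pays by crediting reserve accounts → +64B.
Currency deposit 22 billion kronor: returned notes are swapped for reserve credit → +22B.
Net: 8.5 − 51 + 64 + 22 = +43.5 billion.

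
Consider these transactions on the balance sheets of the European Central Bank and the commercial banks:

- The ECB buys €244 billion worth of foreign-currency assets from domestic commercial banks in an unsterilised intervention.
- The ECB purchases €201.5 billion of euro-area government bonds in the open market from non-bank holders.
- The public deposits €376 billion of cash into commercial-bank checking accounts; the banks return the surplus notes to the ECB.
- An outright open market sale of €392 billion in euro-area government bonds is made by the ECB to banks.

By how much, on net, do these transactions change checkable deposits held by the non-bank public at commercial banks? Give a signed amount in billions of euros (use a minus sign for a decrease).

ECB balance sheet:
  Assets:      Securities −€190.5B, Foreign assets +€244B
  Liabilities: Bank reserves +€429.5B, Currency in circulation −€376B
Commercial banking system:
  Assets:      Reserves at CB +€429.5B, Securities +€392B, Foreign assets −€244B
  Liabilities: Checkable deposits +€577.5B
So the change in checkable deposits held by the non-bank public at commercial banks is +€577.5 billion.

+€577.5 billion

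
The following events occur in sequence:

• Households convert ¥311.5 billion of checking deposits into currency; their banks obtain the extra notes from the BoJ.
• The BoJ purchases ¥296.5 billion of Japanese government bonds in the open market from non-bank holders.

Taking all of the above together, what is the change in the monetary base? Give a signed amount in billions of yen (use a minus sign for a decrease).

+¥296.5 billion

Currency withdrawal ¥311.5 billion: just a shift between currency and reserves — both are base money → 0.
Asset purchase (from non-banks) ¥296.5 billion: BoJ balance sheet expands → +¥296.5B.
Net: 0 + 296.5 = +¥296.5 billion.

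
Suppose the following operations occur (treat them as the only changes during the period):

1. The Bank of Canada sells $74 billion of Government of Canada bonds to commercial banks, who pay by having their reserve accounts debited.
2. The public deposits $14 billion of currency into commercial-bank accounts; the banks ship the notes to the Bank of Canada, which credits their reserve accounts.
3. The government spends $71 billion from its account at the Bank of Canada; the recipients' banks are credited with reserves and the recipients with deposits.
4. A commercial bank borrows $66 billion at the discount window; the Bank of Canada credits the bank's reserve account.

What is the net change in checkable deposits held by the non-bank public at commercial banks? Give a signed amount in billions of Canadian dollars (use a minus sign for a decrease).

OMO sale (to banks) $74 billion: the counterparty is a bank, so public deposits are unchanged → 0.
Currency deposit $14 billion: non-bank counterparties' bank balances rise → +$14B.
Government spending $71 billion: non-bank counterparties' bank balances rise → +$71B.
Discount-window loan $66 billion: the counterparty is a bank, so public deposits are unchanged → 0.
Net: 0 + 14 + 71 + 0 = +$85 billion.

+$85 billion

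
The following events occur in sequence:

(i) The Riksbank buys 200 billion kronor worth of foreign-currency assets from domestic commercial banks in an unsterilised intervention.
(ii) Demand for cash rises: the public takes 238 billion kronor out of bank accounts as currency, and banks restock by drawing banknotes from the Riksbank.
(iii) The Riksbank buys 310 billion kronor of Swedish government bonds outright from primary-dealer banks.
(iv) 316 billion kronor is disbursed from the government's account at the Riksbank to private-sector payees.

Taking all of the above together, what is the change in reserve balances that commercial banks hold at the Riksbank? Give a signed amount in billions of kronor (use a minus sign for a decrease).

+588 billion

FX purchase 200 billion kronor: the Riksbank pays by crediting reserve accounts → +200B.
Currency withdrawal 238 billion kronor: banks swap reserves for currency → −238B.
OMO purchase (from banks) 310 billion kronor: the Riksbank pays by crediting reserve accounts → +310B.
Government spending 316 billion kronor: government payments flow into bank reserve accounts → +316B.
Net: 200 − 238 + 310 + 316 = +588 billion.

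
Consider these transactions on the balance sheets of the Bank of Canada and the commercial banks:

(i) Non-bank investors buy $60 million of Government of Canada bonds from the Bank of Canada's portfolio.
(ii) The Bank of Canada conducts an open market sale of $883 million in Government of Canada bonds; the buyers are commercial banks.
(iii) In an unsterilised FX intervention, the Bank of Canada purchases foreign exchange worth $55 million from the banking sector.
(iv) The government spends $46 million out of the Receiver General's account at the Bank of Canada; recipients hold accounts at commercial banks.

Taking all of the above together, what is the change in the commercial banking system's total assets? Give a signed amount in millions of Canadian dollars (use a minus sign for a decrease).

-$14 million

Asset sale (to non-banks) $60 million: bank balance sheets shrink → −$60M.
OMO sale (to banks) $883 million: just an asset swap on bank balance sheets → 0.
FX purchase $55 million: just an asset swap on bank balance sheets → 0.
Government spending $46 million: bank balance sheets expand → +$46M.
Net: −60 + 0 + 0 + 46 = -$14 million.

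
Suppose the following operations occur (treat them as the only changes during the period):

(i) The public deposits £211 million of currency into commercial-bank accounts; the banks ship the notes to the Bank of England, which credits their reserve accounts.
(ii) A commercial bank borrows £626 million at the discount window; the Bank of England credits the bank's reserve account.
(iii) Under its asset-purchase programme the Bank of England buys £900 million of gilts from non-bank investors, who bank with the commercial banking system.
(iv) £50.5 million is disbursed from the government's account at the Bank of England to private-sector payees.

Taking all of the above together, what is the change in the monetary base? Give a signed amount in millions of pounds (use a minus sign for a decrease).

Bank of England balance sheet:
  Assets:      Securities +£900M, Loans to banks +£626M
  Liabilities: Bank reserves +£1787.5M, Currency in circulation −£211M, Government deposits −£50.5M
Commercial banking system:
  Assets:      Reserves at CB +£1787.5M
  Liabilities: Checkable deposits +£1161.5M, Borrowings from CB +£626M
Monetary base = currency + reserves: −£211M + (+£1787.5M) = +£1576.5 million.

+£1576.5 million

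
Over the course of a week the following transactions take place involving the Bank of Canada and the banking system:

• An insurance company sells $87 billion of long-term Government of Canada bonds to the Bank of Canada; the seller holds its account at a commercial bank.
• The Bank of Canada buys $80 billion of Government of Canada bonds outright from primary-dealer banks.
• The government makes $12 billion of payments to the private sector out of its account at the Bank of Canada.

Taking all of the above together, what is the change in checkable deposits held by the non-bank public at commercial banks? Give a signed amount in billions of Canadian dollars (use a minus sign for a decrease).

+$99 billion

Asset purchase (from non-banks) $87 billion: non-bank counterparties' bank balances rise → +$87B.
OMO purchase (from banks) $80 billion: the counterparty is a bank, so public deposits are unchanged → 0.
Government spending $12 billion: non-bank counterparties' bank balances rise → +$12B.
Net: 87 + 0 + 12 = +$99 billion.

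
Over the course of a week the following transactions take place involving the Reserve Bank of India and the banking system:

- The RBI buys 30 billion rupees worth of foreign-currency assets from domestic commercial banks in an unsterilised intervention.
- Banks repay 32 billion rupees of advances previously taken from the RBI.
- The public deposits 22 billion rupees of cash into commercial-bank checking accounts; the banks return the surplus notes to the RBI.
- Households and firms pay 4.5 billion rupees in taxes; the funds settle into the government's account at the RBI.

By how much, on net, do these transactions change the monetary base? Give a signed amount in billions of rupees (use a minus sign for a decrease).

FX purchase 30 billion rupees: RBI balance sheet expands → +30B.
Discount-window repayment 32 billion rupees: RBI balance sheet contracts → −32B.
Currency deposit 22 billion rupees: just a shift between currency and reserves — both are base money → 0.
Government account inflow 4.5 billion rupees: reserves shift to a non-base liability → −4.5B.
Net: 30 − 32 + 0 − 4.5 = -6.5 billion.

-6.5 billion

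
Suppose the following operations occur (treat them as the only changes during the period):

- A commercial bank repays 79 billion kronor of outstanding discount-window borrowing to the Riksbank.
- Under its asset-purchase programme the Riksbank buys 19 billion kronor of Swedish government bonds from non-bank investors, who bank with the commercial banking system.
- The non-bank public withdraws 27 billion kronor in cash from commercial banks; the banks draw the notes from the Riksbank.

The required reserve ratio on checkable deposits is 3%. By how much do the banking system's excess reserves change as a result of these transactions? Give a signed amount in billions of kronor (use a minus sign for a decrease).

Discount-window repayment 79 billion kronor: reserves −79B, deposits 0.
Asset purchase (from non-banks) 19 billion kronor: reserves +19B, deposits +19B.
Currency withdrawal 27 billion kronor: reserves −27B, deposits −27B.
Totals: Δreserves = −87B, Δdeposits = −8B.
Δrequired reserves = 3% × −8B = −0.24B.
Δexcess reserves = Δreserves − Δrequired = −87B − (−0.24B) = -86.76 billion.

-86.76 billion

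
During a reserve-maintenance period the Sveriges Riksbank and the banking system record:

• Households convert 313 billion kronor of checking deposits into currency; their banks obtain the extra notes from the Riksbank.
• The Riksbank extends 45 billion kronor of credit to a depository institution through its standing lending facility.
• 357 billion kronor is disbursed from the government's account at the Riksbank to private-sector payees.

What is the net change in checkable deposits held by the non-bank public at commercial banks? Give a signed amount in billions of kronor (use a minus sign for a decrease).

Riksbank balance sheet:
  Assets:      Loans to banks +45B
  Liabilities: Bank reserves +89B, Currency in circulation +313B, Government deposits −357B
Commercial banking system:
  Assets:      Reserves at CB +89B
  Liabilities: Checkable deposits +44B, Borrowings from CB +45B
So the change in checkable deposits held by the non-bank public at commercial banks is +44 billion.

+44 billion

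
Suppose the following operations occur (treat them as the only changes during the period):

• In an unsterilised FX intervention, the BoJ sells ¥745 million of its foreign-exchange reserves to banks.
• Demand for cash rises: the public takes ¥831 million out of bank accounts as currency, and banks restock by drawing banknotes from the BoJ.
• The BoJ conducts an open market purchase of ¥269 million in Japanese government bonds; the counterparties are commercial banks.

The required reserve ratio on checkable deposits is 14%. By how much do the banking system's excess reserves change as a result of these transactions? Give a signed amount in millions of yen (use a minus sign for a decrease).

-¥1190.66 million

FX sale ¥745 million: reserves −¥745M, deposits 0.
Currency withdrawal ¥831 million: reserves −¥831M, deposits −¥831M.
OMO purchase (from banks) ¥269 million: reserves +¥269M, deposits 0.
Totals: Δreserves = −¥1307M, Δdeposits = −¥831M.
Δrequired reserves = 14% × −¥831M = −¥116.34M.
Δexcess reserves = Δreserves − Δrequired = −¥1307M − (−¥116.34M) = -¥1190.66 million.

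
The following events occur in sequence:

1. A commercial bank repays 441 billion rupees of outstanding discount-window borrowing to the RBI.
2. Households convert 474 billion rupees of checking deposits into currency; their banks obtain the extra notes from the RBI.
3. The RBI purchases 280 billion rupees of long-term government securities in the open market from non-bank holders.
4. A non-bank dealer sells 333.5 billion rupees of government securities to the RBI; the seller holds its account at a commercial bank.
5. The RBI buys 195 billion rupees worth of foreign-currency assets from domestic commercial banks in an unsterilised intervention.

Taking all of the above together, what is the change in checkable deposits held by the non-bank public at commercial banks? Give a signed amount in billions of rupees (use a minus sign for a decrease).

Discount-window repayment 441 billion rupees: the counterparty is a bank, so public deposits are unchanged → 0.
Currency withdrawal 474 billion rupees: non-bank counterparties' bank balances fall → −474B.
Asset purchase (from non-banks) 280 billion rupees: non-bank counterparties' bank balances rise → +280B.
Asset purchase (from non-banks) 333.5 billion rupees: non-bank counterparties' bank balances rise → +333.5B.
FX purchase 195 billion rupees: the counterparty is a bank, so public deposits are unchanged → 0.
Net: 0 − 474 + 280 + 333.5 + 0 = +139.5 billion.

+139.5 billion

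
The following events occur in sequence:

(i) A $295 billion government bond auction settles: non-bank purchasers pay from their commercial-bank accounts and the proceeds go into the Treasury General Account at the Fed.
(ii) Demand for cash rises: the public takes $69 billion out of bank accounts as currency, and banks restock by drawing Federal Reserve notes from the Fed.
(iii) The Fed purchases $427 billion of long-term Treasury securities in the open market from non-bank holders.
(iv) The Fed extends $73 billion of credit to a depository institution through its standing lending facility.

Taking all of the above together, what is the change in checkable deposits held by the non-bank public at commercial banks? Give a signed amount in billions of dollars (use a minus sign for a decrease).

Fed balance sheet:
  Assets:      Securities +$427B, Loans to banks +$73B
  Liabilities: Bank reserves +$136B, Currency in circulation +$69B, Government deposits +$295B
Commercial banking system:
  Assets:      Reserves at CB +$136B
  Liabilities: Checkable deposits +$63B, Borrowings from CB +$73B
So the change in checkable deposits held by the non-bank public at commercial banks is +$63 billion.

+$63 billion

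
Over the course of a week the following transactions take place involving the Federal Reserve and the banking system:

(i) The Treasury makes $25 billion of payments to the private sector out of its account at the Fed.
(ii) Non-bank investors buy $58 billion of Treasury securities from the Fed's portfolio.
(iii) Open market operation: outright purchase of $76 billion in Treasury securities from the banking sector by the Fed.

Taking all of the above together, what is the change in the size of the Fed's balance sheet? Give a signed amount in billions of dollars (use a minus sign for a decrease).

+$18 billion

Fed balance sheet:
  Assets:      Securities +$18B
  Liabilities: Bank reserves +$43B, Government deposits −$25B
Change in total Fed assets = +$18 billion.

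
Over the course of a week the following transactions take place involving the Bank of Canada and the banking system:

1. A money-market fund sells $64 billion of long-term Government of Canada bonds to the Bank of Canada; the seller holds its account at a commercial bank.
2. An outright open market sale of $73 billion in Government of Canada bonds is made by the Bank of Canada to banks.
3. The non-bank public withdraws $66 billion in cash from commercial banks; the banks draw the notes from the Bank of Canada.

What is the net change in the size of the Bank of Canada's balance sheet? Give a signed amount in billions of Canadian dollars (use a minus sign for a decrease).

-$9 billion

Asset purchase (from non-banks) $64 billion: a Bank of Canada asset is acquired → +$64B.
OMO sale (to banks) $73 billion: a Bank of Canada asset is shed → −$73B.
Currency withdrawal $66 billion: only the composition of liabilities changes → 0.
Net: 64 − 73 + 0 = -$9 billion.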